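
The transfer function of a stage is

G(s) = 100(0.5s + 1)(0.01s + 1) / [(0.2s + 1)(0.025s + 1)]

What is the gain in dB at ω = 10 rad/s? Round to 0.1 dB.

At ω = 10 rad/s:
zero (1 + j10·0.5) = 1 + j5 → |·| ≈ 5.099, ∠ ≈ 78.69°
zero (1 + j10·0.01) = 1 + j0.1 → |·| ≈ 1.005, ∠ ≈ 5.71°
pole (1 + j10·0.2) = 1 + j2 → |·| ≈ 2.2361, ∠ ≈ 63.43°
pole (1 + j10·0.025) = 1 + j0.25 → |·| ≈ 1.0308, ∠ ≈ 14.04°
|G| = 100 · 5.099 · 1.005 / (2.2361 · 1.0308) ≈ 222.32
Gain = 20 log₁₀(222.32) ≈ 46.94 dB

46.9 dB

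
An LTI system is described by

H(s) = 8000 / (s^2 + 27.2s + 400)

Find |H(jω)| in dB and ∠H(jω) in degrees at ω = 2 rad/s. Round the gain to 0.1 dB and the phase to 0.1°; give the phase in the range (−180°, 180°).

At s = jω = j2:
quadratic: (j2)² + 27.2·j2 + 400 = 396 + j54.4 → |·| ≈ 399.72, ∠ ≈ 7.82°
|H| = 8000 / 399.72 ≈ 20.014
Gain = 20 log₁₀(20.014) ≈ 26.03 dB
∠H = 0.00° − 7.82° = -7.82°

26.0 dB, -7.8°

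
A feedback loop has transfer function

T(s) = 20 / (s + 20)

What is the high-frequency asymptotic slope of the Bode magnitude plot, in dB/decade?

-20 dB/decade

Each pole contributes −20 dB/decade at high frequency; each zero contributes +20 dB/decade.
Net: 0 zero(s) − 1 pole(s) → -20 dB/decade.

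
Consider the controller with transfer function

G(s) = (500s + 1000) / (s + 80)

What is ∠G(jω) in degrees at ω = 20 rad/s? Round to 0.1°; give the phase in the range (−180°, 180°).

Substitute s = j20:
Numerator: 500(j20) + 1000 = 1000 + j10000
Denominator: (j20) + 80 = 80 + j20
|N| = √(1000² + 10000²) ≈ 10050, ∠N ≈ 84.29°
|D| = √(80² + 20²) ≈ 82.462, ∠D ≈ 14.04°
∠G = 84.29° − 14.04° = 70.25°

70.3°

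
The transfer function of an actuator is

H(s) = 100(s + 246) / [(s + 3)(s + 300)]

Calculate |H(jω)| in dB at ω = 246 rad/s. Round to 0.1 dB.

-8.8 dB

At s = jω = j246:
zero (s+246): 246 + j246 → |·| = √(246²+246²) = √121032 ≈ 347.9, ∠ = arctan(246/246) ≈ 45.00°
pole (s+3): 3 + j246 → |·| = √(3²+246²) = √60525 ≈ 246.02, ∠ = arctan(246/3) ≈ 89.30°
pole (s+300): 300 + j246 → |·| = √(300²+246²) = √150516 ≈ 387.96, ∠ = arctan(246/300) ≈ 39.35°
|H| = 100 · 347.9 / 95446 ≈ 0.3645
Gain = 20 log₁₀(0.3645) ≈ -8.77 dB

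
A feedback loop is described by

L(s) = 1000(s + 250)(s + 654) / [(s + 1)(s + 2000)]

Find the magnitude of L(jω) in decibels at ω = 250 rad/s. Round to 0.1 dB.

At s = jω = j250:
zero (s+250): 250 + j250 → |·| = √(250²+250²) = √125000 ≈ 353.55, ∠ = arctan(250/250) ≈ 45.00°
zero (s+654): 654 + j250 → |·| = √(654²+250²) = √490216 ≈ 700.15, ∠ = arctan(250/654) ≈ 20.92°
pole (s+1): 1 + j250 → |·| = √(1²+250²) = √62501 ≈ 250, ∠ = arctan(250/1) ≈ 89.77°
pole (s+2000): 2000 + j250 → |·| = √(2000²+250²) = √4062500 ≈ 2015.6, ∠ = arctan(250/2000) ≈ 7.13°
|L| = 1000 · 2.4754e+05 / 5.039e+05 ≈ 491.25
Gain = 20 log₁₀(491.25) ≈ 53.83 dB

53.8 dB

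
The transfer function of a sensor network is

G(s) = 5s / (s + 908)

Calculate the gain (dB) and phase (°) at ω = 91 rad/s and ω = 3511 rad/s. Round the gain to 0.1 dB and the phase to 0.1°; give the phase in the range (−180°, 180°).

At s = jω = j91:
zero at origin: s = j91 → |·| = 91, ∠ = 90.00°
pole (s+908): 908 + j91 → |·| = √(908²+91²) = √832745 ≈ 912.55, ∠ = arctan(91/908) ≈ 5.72°
|G| = 5 · 91 / 912.55 ≈ 0.4986
Gain = 20 log₁₀(0.4986) ≈ -6.04 dB
∠G = 90.00° − 5.72° = 84.28°

At s = jω = j3511:
zero at origin: s = j3511 → |·| = 3511, ∠ = 90.00°
pole (s+908): 908 + j3511 → |·| = √(908²+3511²) = √13151585 ≈ 3626.5, ∠ = arctan(3511/908) ≈ 75.50°
|G| = 5 · 3511 / 3626.5 ≈ 4.8408
Gain = 20 log₁₀(4.8408) ≈ 13.70 dB
∠G = 90.00° − 75.50° = 14.50°

ω = 91: -6.0 dB, 84.3°; ω = 3511: 13.7 dB, 14.5°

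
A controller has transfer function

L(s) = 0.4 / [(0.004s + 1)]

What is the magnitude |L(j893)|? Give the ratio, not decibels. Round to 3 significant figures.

0.108

At ω = 893 rad/s:
pole (1 + j893·0.004) = 1 + j3.572 → |·| ≈ 3.7093, ∠ ≈ 74.36°
|L| = 0.4 · 1 / (3.7093) ≈ 0.10784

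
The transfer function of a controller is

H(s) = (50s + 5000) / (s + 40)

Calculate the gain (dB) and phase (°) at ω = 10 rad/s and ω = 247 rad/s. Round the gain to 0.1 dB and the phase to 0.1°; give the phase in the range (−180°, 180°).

ω = 10: 41.7 dB, -8.3°; ω = 247: 34.5 dB, -12.8°

Substitute s = j10:
Numerator: 50(j10) + 5000 = 5000 + j500
Denominator: (j10) + 40 = 40 + j10
|N| = √(5000² + 500²) ≈ 5024.9, ∠N ≈ 5.71°
|D| = √(40² + 10²) ≈ 41.231, ∠D ≈ 14.04°
|H| = 5024.9 / 41.231 ≈ 121.87
Gain = 20 log₁₀(121.87) ≈ 41.72 dB
∠H = 5.71° − 14.04° = -8.33°

Substitute s = j247:
Numerator: 50(j247) + 5000 = 5000 + j12350
Denominator: (j247) + 40 = 40 + j247
|N| = √(5000² + 12350²) ≈ 13324, ∠N ≈ 67.96°
|D| = √(40² + 247²) ≈ 250.22, ∠D ≈ 80.80°
|H| = 13324 / 250.22 ≈ 53.249
Gain = 20 log₁₀(53.249) ≈ 34.53 dB
∠H = 67.96° − 80.80° = -12.84°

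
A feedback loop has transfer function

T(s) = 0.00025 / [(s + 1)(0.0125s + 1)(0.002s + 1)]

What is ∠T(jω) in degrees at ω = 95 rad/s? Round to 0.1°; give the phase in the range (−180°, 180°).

-150.1°

At ω = 95 rad/s:
pole (1 + j95·1) = 1 + j95 → |·| ≈ 95.005, ∠ ≈ 89.40°
pole (1 + j95·0.0125) = 1 + j1.1875 → |·| ≈ 1.5525, ∠ ≈ 49.90°
pole (1 + j95·0.002) = 1 + j0.19 → |·| ≈ 1.0179, ∠ ≈ 10.76°
∠T = (0°) − (89.40° + 49.90° + 10.76°) = -150.06°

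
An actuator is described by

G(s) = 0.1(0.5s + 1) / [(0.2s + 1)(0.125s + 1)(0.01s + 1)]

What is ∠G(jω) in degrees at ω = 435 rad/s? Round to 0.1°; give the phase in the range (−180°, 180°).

-165.6°

At ω = 435 rad/s:
zero (1 + j435·0.5) = 1 + j217.5 → |·| ≈ 217.5, ∠ ≈ 89.74°
pole (1 + j435·0.2) = 1 + j87 → |·| ≈ 87.006, ∠ ≈ 89.34°
pole (1 + j435·0.125) = 1 + j54.375 → |·| ≈ 54.384, ∠ ≈ 88.95°
pole (1 + j435·0.01) = 1 + j4.35 → |·| ≈ 4.4635, ∠ ≈ 77.05°
∠G = (89.74°) − (89.34° + 88.95° + 77.05°) = -165.60°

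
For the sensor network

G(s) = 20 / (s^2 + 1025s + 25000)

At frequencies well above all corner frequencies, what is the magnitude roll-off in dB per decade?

-40 dB/decade

Each pole contributes −20 dB/decade at high frequency; each zero contributes +20 dB/decade.
Net: 0 zero(s) − 2 pole(s) → -40 dB/decade.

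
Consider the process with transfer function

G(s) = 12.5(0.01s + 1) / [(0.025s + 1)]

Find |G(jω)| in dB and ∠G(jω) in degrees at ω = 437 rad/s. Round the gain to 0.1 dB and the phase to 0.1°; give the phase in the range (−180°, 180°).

14.2 dB, -7.7°

At ω = 437 rad/s:
zero (1 + j437·0.01) = 1 + j4.37 → |·| ≈ 4.483, ∠ ≈ 77.11°
pole (1 + j437·0.025) = 1 + j10.925 → |·| ≈ 10.971, ∠ ≈ 84.77°
|G| = 12.5 · 4.483 / (10.971) ≈ 5.1078
Gain = 20 log₁₀(5.1078) ≈ 14.16 dB
∠G = (77.11°) − (84.77°) = -7.66°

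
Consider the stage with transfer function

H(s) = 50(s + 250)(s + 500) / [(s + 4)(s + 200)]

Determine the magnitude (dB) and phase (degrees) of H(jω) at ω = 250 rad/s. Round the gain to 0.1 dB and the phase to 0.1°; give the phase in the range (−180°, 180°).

41.8 dB, -68.9°

At s = jω = j250:
zero (s+250): 250 + j250 → |·| = √(250²+250²) = √125000 ≈ 353.55, ∠ = arctan(250/250) ≈ 45.00°
zero (s+500): 500 + j250 → |·| = √(500²+250²) = √312500 ≈ 559.02, ∠ = arctan(250/500) ≈ 26.57°
pole (s+4): 4 + j250 → |·| = √(4²+250²) = √62516 ≈ 250.03, ∠ = arctan(250/4) ≈ 89.08°
pole (s+200): 200 + j250 → |·| = √(200²+250²) = √102500 ≈ 320.16, ∠ = arctan(250/200) ≈ 51.34°
|H| = 50 · 1.9764e+05 / 80050 ≈ 123.45
Gain = 20 log₁₀(123.45) ≈ 41.83 dB
∠H = 71.57° − 140.42° = -68.85°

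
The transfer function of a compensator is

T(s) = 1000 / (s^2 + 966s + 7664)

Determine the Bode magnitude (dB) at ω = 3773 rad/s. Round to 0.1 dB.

-83.3 dB

Substitute s = j3773:
Numerator: 1000 = 1000 + j0
Denominator: (j3773)^2 + 966(j3773) + 7664 = -14227865 + j3644718
|N| = √(1000² + 0²) ≈ 1000, ∠N ≈ 0.00°
|D| = √(14227865² + 3644718²) ≈ 1.4687e+07, ∠D ≈ 165.63°
|T| = 1000 / 1.4687e+07 ≈ 6.8087e-05
Gain = 20 log₁₀(6.8087e-05) ≈ -83.34 dB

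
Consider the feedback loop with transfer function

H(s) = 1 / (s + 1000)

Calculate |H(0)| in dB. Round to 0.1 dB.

H(0) = 1 / (1000) = 0.001
20 log₁₀(0.001) ≈ -60.00 dB

-60.0 dB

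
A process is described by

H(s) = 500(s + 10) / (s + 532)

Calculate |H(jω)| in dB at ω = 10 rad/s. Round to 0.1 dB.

At s = jω = j10:
zero (s+10): 10 + j10 → |·| = √(10²+10²) = √200 ≈ 14.142, ∠ = arctan(10/10) ≈ 45.00°
pole (s+532): 532 + j10 → |·| = √(532²+10²) = √283124 ≈ 532.09, ∠ = arctan(10/532) ≈ 1.08°
|H| = 500 · 14.142 / 532.09 ≈ 13.289
Gain = 20 log₁₀(13.289) ≈ 22.47 dB

22.5 dB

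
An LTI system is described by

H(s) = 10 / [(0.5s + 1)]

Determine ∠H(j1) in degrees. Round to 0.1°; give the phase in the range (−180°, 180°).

At ω = 1 rad/s:
pole (1 + j1·0.5) = 1 + j0.5 → |·| ≈ 1.118, ∠ ≈ 26.57°
∠H = (0°) − (26.57°) = -26.57°

-26.6°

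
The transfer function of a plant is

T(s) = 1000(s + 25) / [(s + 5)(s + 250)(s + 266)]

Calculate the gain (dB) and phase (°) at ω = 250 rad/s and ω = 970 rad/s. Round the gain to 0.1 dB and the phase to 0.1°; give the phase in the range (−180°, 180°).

At s = jω = j250:
zero (s+25): 25 + j250 → |·| = √(25²+250²) = √63125 ≈ 251.25, ∠ = arctan(250/25) ≈ 84.29°
pole (s+5): 5 + j250 → |·| = √(5²+250²) = √62525 ≈ 250.05, ∠ = arctan(250/5) ≈ 88.85°
pole (s+250): 250 + j250 → |·| = √(250²+250²) = √125000 ≈ 353.55, ∠ = arctan(250/250) ≈ 45.00°
pole (s+266): 266 + j250 → |·| = √(266²+250²) = √133256 ≈ 365.04, ∠ = arctan(250/266) ≈ 43.22°
|T| = 1000 · 251.25 / 3.2271e+07 ≈ 0.0077856
Gain = 20 log₁₀(0.0077856) ≈ -42.17 dB
∠T = 84.29° − 177.07° = -92.78°

At s = jω = j970:
zero (s+25): 25 + j970 → |·| = √(25²+970²) = √941525 ≈ 970.32, ∠ = arctan(970/25) ≈ 88.52°
pole (s+5): 5 + j970 → |·| = √(5²+970²) = √940925 ≈ 970.01, ∠ = arctan(970/5) ≈ 89.70°
pole (s+250): 250 + j970 → |·| = √(250²+970²) = √1003400 ≈ 1001.7, ∠ = arctan(970/250) ≈ 75.55°
pole (s+266): 266 + j970 → |·| = √(266²+970²) = √1011656 ≈ 1005.8, ∠ = arctan(970/266) ≈ 74.66°
|T| = 1000 · 970.32 / 9.7729e+08 ≈ 0.00099287
Gain = 20 log₁₀(0.00099287) ≈ -60.06 dB
∠T = 88.52° − 239.91° = -151.39°

ω = 250: -42.2 dB, -92.8°; ω = 970: -60.1 dB, -151.4°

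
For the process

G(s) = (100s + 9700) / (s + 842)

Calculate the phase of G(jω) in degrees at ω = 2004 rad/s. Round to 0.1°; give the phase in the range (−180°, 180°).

20.0°

Substitute s = j2004:
Numerator: 100(j2004) + 9700 = 9700 + j200400
Denominator: (j2004) + 842 = 842 + j2004
|N| = √(9700² + 200400²) ≈ 2.0063e+05, ∠N ≈ 87.23°
|D| = √(842² + 2004²) ≈ 2173.7, ∠D ≈ 67.21°
∠G = 87.23° − 67.21° = 20.02°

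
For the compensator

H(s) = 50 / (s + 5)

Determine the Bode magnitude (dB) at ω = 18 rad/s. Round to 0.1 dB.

8.6 dB

Substitute s = j18:
Numerator: 50 = 50 + j0
Denominator: (j18) + 5 = 5 + j18
|N| = √(50² + 0²) ≈ 50, ∠N ≈ 0.00°
|D| = √(5² + 18²) ≈ 18.682, ∠D ≈ 74.48°
|H| = 50 / 18.682 ≈ 2.6764
Gain = 20 log₁₀(2.6764) ≈ 8.55 dB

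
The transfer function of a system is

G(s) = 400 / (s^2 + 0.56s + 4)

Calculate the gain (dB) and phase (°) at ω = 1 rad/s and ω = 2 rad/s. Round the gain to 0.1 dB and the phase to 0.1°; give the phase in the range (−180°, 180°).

ω = 1: 42.4 dB, -10.6°; ω = 2: 51.1 dB, -90.0°

At s = jω = j1:
quadratic: (j1)² + 0.56·j1 + 4 = 3 + j0.56 → |·| ≈ 3.0518, ∠ ≈ 10.57°
|G| = 400 / 3.0518 ≈ 131.07
Gain = 20 log₁₀(131.07) ≈ 42.35 dB
∠G = 0.00° − 10.57° = -10.57°

At s = jω = j2:
quadratic: (j2)² + 0.56·j2 + 4 = 0 + j1.12 → |·| ≈ 1.12, ∠ ≈ 90.00°
|G| = 400 / 1.12 ≈ 357.14
Gain = 20 log₁₀(357.14) ≈ 51.06 dB
∠G = 0.00° − 90.00° = -90.00°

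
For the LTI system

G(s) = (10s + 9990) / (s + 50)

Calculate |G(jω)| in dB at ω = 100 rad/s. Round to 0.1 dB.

Substitute s = j100:
Numerator: 10(j100) + 9990 = 9990 + j1000
Denominator: (j100) + 50 = 50 + j100
|N| = √(9990² + 1000²) ≈ 10040, ∠N ≈ 5.72°
|D| = √(50² + 100²) ≈ 111.8, ∠D ≈ 63.43°
|G| = 10040 / 111.8 ≈ 89.803
Gain = 20 log₁₀(89.803) ≈ 39.07 dB

39.1 dB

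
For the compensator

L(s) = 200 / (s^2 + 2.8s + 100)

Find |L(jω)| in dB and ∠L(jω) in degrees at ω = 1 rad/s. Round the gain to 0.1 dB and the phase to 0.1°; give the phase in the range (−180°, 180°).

At s = jω = j1:
quadratic: (j1)² + 2.8·j1 + 100 = 99 + j2.8 → |·| ≈ 99.04, ∠ ≈ 1.62°
|L| = 200 / 99.04 ≈ 2.0194
Gain = 20 log₁₀(2.0194) ≈ 6.10 dB
∠L = 0.00° − 1.62° = -1.62°

6.1 dB, -1.6°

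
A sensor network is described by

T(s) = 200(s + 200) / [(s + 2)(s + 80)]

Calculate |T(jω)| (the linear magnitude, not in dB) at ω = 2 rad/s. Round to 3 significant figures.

177

At s = jω = j2:
zero (s+200): 200 + j2 → |·| = √(200²+2²) = √40004 ≈ 200.01, ∠ = arctan(2/200) ≈ 0.57°
pole (s+2): 2 + j2 → |·| = √(2²+2²) = √8 ≈ 2.8284, ∠ = arctan(2/2) ≈ 45.00°
pole (s+80): 80 + j2 → |·| = √(80²+2²) = √6404 ≈ 80.025, ∠ = arctan(2/80) ≈ 1.43°
|T| = 200 · 200.01 / 226.34 ≈ 176.73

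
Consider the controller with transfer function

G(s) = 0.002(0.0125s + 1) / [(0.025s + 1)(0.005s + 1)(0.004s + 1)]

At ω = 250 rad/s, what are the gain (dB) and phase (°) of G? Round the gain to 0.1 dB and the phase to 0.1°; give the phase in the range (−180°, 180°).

At ω = 250 rad/s:
zero (1 + j250·0.0125) = 1 + j3.125 → |·| ≈ 3.2811, ∠ ≈ 72.26°
pole (1 + j250·0.025) = 1 + j6.25 → |·| ≈ 6.3295, ∠ ≈ 80.91°
pole (1 + j250·0.005) = 1 + j1.25 → |·| ≈ 1.6008, ∠ ≈ 51.34°
pole (1 + j250·0.004) = 1 + j1 → |·| ≈ 1.4142, ∠ ≈ 45.00°
|G| = 0.002 · 3.2811 / (6.3295 · 1.6008 · 1.4142) ≈ 0.00045796
Gain = 20 log₁₀(0.00045796) ≈ -66.78 dB
∠G = (72.26°) − (80.91° + 51.34° + 45.00°) = -104.99°

-66.8 dB, -105.0°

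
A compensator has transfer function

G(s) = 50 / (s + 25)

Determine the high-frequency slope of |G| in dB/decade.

Each pole contributes −20 dB/decade at high frequency; each zero contributes +20 dB/decade.
Net: 0 zero(s) − 1 pole(s) → -20 dB/decade.

-20 dB/decade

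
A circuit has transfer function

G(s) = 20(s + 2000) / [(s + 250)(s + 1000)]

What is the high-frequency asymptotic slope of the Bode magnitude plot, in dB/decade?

Each pole contributes −20 dB/decade at high frequency; each zero contributes +20 dB/decade.
Net: 1 zero(s) − 2 pole(s) → -20 dB/decade.

-20 dB/decade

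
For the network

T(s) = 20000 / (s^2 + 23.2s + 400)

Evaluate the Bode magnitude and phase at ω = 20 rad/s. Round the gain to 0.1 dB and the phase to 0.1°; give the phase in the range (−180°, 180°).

32.7 dB, -90.0°

At s = jω = j20:
quadratic: (j20)² + 23.2·j20 + 400 = 0 + j464 → |·| ≈ 464, ∠ ≈ 90.00°
|T| = 20000 / 464 ≈ 43.103
Gain = 20 log₁₀(43.103) ≈ 32.69 dB
∠T = 0.00° − 90.00° = -90.00°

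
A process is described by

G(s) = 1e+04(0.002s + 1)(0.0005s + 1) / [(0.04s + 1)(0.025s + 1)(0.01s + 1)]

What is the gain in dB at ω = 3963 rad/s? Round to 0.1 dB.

-10.9 dB

At ω = 3963 rad/s:
zero (1 + j3963·0.002) = 1 + j7.926 → |·| ≈ 7.9888, ∠ ≈ 82.81°
zero (1 + j3963·0.0005) = 1 + j1.9815 → |·| ≈ 2.2195, ∠ ≈ 63.22°
pole (1 + j3963·0.04) = 1 + j158.52 → |·| ≈ 158.52, ∠ ≈ 89.64°
pole (1 + j3963·0.025) = 1 + j99.075 → |·| ≈ 99.08, ∠ ≈ 89.42°
pole (1 + j3963·0.01) = 1 + j39.63 → |·| ≈ 39.643, ∠ ≈ 88.55°
|G| = 1e+04 · 7.9888 · 2.2195 / (158.52 · 99.08 · 39.643) ≈ 0.28477
Gain = 20 log₁₀(0.28477) ≈ -10.91 dB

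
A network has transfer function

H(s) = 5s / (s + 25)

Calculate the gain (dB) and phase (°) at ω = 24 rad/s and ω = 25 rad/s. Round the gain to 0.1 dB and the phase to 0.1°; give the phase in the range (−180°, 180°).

ω = 24: 10.8 dB, 46.2°; ω = 25: 11.0 dB, 45.0°

At s = jω = j24:
zero at origin: s = j24 → |·| = 24, ∠ = 90.00°
pole (s+25): 25 + j24 → |·| = √(25²+24²) = √1201 ≈ 34.655, ∠ = arctan(24/25) ≈ 43.83°
|H| = 5 · 24 / 34.655 ≈ 3.4627
Gain = 20 log₁₀(3.4627) ≈ 10.79 dB
∠H = 90.00° − 43.83° = 46.17°

At s = jω = j25:
zero at origin: s = j25 → |·| = 25, ∠ = 90.00°
pole (s+25): 25 + j25 → |·| = √(25²+25²) = √1250 ≈ 35.355, ∠ = arctan(25/25) ≈ 45.00°
|H| = 5 · 25 / 35.355 ≈ 3.5356
Gain = 20 log₁₀(3.5356) ≈ 10.97 dB
∠H = 90.00° − 45.00° = 45.00°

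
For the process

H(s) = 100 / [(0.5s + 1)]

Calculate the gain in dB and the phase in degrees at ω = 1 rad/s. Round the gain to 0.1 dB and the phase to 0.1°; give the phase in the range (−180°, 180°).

At ω = 1 rad/s:
pole (1 + j1·0.5) = 1 + j0.5 → |·| ≈ 1.118, ∠ ≈ 26.57°
|H| = 100 · 1 / (1.118) ≈ 89.445
Gain = 20 log₁₀(89.445) ≈ 39.03 dB
∠H = (0°) − (26.57°) = -26.57°

39.0 dB, -26.6°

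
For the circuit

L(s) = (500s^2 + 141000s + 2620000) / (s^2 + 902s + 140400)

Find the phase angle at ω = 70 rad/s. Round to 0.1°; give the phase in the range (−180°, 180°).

64.0°

Substitute s = j70:
Numerator: 500(j70)^2 + 141000(j70) + 2620000 = 170000 + j9870000
Denominator: (j70)^2 + 902(j70) + 140400 = 135500 + j63140
|N| = √(170000² + 9870000²) ≈ 9.8715e+06, ∠N ≈ 89.01°
|D| = √(135500² + 63140²) ≈ 1.4949e+05, ∠D ≈ 24.98°
∠L = 89.01° − 24.98° = 64.03°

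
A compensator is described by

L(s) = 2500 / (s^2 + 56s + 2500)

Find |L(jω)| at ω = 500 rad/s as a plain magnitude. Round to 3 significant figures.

0.0100

At s = jω = j500:
quadratic: (j500)² + 56·j500 + 2500 = -247500 + j28000 → |·| ≈ 2.4908e+05, ∠ ≈ 173.55°
|L| = 2500 / 2.4908e+05 ≈ 0.010037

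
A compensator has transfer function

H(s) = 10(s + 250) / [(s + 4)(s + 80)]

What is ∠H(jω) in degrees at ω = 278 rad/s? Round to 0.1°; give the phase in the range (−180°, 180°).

-115.1°

At s = jω = j278:
zero (s+250): 250 + j278 → |·| = √(250²+278²) = √139784 ≈ 373.88, ∠ = arctan(278/250) ≈ 48.04°
pole (s+4): 4 + j278 → |·| = √(4²+278²) = √77300 ≈ 278.03, ∠ = arctan(278/4) ≈ 89.18°
pole (s+80): 80 + j278 → |·| = √(80²+278²) = √83684 ≈ 289.28, ∠ = arctan(278/80) ≈ 73.95°
∠H = 48.04° − 163.13° = -115.09°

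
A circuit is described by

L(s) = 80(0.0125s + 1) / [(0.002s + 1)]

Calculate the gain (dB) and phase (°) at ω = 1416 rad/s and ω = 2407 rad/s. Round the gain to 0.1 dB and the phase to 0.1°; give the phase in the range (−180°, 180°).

ω = 1416: 53.5 dB, 16.2°; ω = 2407: 53.8 dB, 9.8°

At ω = 1416 rad/s:
zero (1 + j1416·0.0125) = 1 + j17.7 → |·| ≈ 17.728, ∠ ≈ 86.77°
pole (1 + j1416·0.002) = 1 + j2.832 → |·| ≈ 3.0034, ∠ ≈ 70.55°
|L| = 80 · 17.728 / (3.0034) ≈ 472.21
Gain = 20 log₁₀(472.21) ≈ 53.48 dB
∠L = (86.77°) − (70.55°) = 16.22°

At ω = 2407 rad/s:
zero (1 + j2407·0.0125) = 1 + j30.0875 → |·| ≈ 30.104, ∠ ≈ 88.10°
pole (1 + j2407·0.002) = 1 + j4.814 → |·| ≈ 4.9168, ∠ ≈ 78.26°
|L| = 80 · 30.104 / (4.9168) ≈ 489.81
Gain = 20 log₁₀(489.81) ≈ 53.80 dB
∠L = (88.10°) − (78.26°) = 9.84°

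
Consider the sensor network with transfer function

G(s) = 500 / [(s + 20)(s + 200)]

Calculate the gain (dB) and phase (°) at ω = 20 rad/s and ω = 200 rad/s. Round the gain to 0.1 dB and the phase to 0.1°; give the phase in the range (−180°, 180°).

ω = 20: -21.1 dB, -50.7°; ω = 200: -41.1 dB, -129.3°

At s = jω = j20:
pole (s+20): 20 + j20 → |·| = √(20²+20²) = √800 ≈ 28.284, ∠ = arctan(20/20) ≈ 45.00°
pole (s+200): 200 + j20 → |·| = √(200²+20²) = √40400 ≈ 201, ∠ = arctan(20/200) ≈ 5.71°
|G| = 500 / 5685.1 ≈ 0.087949
Gain = 20 log₁₀(0.087949) ≈ -21.12 dB
∠G = 0.00° − 50.71° = -50.71°

At s = jω = j200:
pole (s+20): 20 + j200 → |·| = √(20²+200²) = √40400 ≈ 201, ∠ = arctan(200/20) ≈ 84.29°
pole (s+200): 200 + j200 → |·| = √(200²+200²) = √80000 ≈ 282.84, ∠ = arctan(200/200) ≈ 45.00°
|G| = 500 / 56851 ≈ 0.0087949
Gain = 20 log₁₀(0.0087949) ≈ -41.12 dB
∠G = 0.00° − 129.29° = -129.29°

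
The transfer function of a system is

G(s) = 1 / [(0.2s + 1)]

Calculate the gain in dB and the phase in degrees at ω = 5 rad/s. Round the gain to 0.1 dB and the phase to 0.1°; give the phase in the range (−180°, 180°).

At ω = 5 rad/s:
pole (1 + j5·0.2) = 1 + j1 → |·| ≈ 1.4142, ∠ ≈ 45.00°
|G| = 1 · 1 / (1.4142) ≈ 0.70711
Gain = 20 log₁₀(0.70711) ≈ -3.01 dB
∠G = (0°) − (45.00°) = -45.00°

-3.0 dB, -45.0°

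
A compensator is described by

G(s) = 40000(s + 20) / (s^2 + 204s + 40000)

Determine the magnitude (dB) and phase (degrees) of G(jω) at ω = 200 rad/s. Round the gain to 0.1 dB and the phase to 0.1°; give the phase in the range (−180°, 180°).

45.9 dB, -5.7°

At s = jω = j200:
zero (s+20): 20 + j200 → |·| = √(20²+200²) = √40400 ≈ 201, ∠ = arctan(200/20) ≈ 84.29°
quadratic: (j200)² + 204·j200 + 40000 = 0 + j40800 → |·| ≈ 40800, ∠ ≈ 90.00°
|G| = 40000 · 201 / 40800 ≈ 197.06
Gain = 20 log₁₀(197.06) ≈ 45.89 dB
∠G = 84.29° − 90.00° = -5.71°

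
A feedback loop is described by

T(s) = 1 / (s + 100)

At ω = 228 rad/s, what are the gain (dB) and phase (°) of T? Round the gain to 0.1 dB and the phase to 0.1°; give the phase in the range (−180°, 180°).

-47.9 dB, -66.3°

Substitute s = j228:
Numerator: 1 = 1 + j0
Denominator: (j228) + 100 = 100 + j228
|N| = √(1² + 0²) ≈ 1, ∠N ≈ 0.00°
|D| = √(100² + 228²) ≈ 248.97, ∠D ≈ 66.32°
|T| = 1 / 248.97 ≈ 0.0040165
Gain = 20 log₁₀(0.0040165) ≈ -47.92 dB
∠T = 0.00° − 66.32° = -66.32°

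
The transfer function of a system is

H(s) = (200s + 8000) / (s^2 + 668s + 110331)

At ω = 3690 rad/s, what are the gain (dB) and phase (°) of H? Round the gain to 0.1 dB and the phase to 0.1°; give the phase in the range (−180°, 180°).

-25.4 dB, -80.3°

Substitute s = j3690:
Numerator: 200(j3690) + 8000 = 8000 + j738000
Denominator: (j3690)^2 + 668(j3690) + 110331 = -13505769 + j2464920
|N| = √(8000² + 738000²) ≈ 7.3804e+05, ∠N ≈ 89.38°
|D| = √(13505769² + 2464920²) ≈ 1.3729e+07, ∠D ≈ 169.66°
|H| = 7.3804e+05 / 1.3729e+07 ≈ 0.053758
Gain = 20 log₁₀(0.053758) ≈ -25.39 dB
∠H = 89.38° − 169.66° = -80.28°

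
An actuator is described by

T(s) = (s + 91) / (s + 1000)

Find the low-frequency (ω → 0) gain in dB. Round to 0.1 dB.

-20.8 dB

T(0) = 1·91 / (1000) = 0.091
20 log₁₀(0.091) ≈ -20.82 dB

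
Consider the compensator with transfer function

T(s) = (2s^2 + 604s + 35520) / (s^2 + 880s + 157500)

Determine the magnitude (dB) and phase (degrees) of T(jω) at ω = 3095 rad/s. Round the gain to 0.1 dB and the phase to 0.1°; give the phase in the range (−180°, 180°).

Substitute s = j3095:
Numerator: 2(j3095)^2 + 604(j3095) + 35520 = -19122530 + j1869380
Denominator: (j3095)^2 + 880(j3095) + 157500 = -9421525 + j2723600
|N| = √(19122530² + 1869380²) ≈ 1.9214e+07, ∠N ≈ 174.42°
|D| = √(9421525² + 2723600²) ≈ 9.8073e+06, ∠D ≈ 163.88°
|T| = 1.9214e+07 / 9.8073e+06 ≈ 1.9592
Gain = 20 log₁₀(1.9592) ≈ 5.84 dB
∠T = 174.42° − 163.88° = 10.54°

5.8 dB, 10.5°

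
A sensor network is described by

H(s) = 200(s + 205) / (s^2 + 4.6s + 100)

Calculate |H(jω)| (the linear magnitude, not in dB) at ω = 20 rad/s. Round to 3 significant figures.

131

At s = jω = j20:
zero (s+205): 205 + j20 → |·| = √(205²+20²) = √42425 ≈ 205.97, ∠ = arctan(20/205) ≈ 5.57°
quadratic: (j20)² + 4.6·j20 + 100 = -300 + j92 → |·| ≈ 313.79, ∠ ≈ 162.95°
|H| = 200 · 205.97 / 313.79 ≈ 131.28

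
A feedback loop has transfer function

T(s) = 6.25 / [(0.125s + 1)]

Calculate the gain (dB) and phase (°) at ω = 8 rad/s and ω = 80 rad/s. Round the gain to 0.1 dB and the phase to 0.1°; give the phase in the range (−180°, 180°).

At ω = 8 rad/s:
pole (1 + j8·0.125) = 1 + j1 → |·| ≈ 1.4142, ∠ ≈ 45.00°
|T| = 6.25 · 1 / (1.4142) ≈ 4.4195
Gain = 20 log₁₀(4.4195) ≈ 12.91 dB
∠T = (0°) − (45.00°) = -45.00°

At ω = 80 rad/s:
pole (1 + j80·0.125) = 1 + j10 → |·| ≈ 10.05, ∠ ≈ 84.29°
|T| = 6.25 · 1 / (10.05) ≈ 0.62189
Gain = 20 log₁₀(0.62189) ≈ -4.13 dB
∠T = (0°) − (84.29°) = -84.29°

ω = 8: 12.9 dB, -45.0°; ω = 80: -4.1 dB, -84.3°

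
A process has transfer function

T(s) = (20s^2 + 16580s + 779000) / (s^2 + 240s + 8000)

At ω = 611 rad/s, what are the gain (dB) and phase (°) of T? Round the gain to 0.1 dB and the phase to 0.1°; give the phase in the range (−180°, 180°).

Substitute s = j611:
Numerator: 20(j611)^2 + 16580(j611) + 779000 = -6687420 + j10130380
Denominator: (j611)^2 + 240(j611) + 8000 = -365321 + j146640
|N| = √(6687420² + 10130380²) ≈ 1.2139e+07, ∠N ≈ 123.43°
|D| = √(365321² + 146640²) ≈ 3.9365e+05, ∠D ≈ 158.13°
|T| = 1.2139e+07 / 3.9365e+05 ≈ 30.837
Gain = 20 log₁₀(30.837) ≈ 29.78 dB
∠T = 123.43° − 158.13° = -34.70°

29.8 dB, -34.7°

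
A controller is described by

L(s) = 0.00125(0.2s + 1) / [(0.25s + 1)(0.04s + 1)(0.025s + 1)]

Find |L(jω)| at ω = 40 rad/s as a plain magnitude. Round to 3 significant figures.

0.000376

At ω = 40 rad/s:
zero (1 + j40·0.2) = 1 + j8 → |·| ≈ 8.0623, ∠ ≈ 82.87°
pole (1 + j40·0.25) = 1 + j10 → |·| ≈ 10.05, ∠ ≈ 84.29°
pole (1 + j40·0.04) = 1 + j1.6 → |·| ≈ 1.8868, ∠ ≈ 57.99°
pole (1 + j40·0.025) = 1 + j1 → |·| ≈ 1.4142, ∠ ≈ 45.00°
|L| = 0.00125 · 8.0623 / (10.05 · 1.8868 · 1.4142) ≈ 0.00037581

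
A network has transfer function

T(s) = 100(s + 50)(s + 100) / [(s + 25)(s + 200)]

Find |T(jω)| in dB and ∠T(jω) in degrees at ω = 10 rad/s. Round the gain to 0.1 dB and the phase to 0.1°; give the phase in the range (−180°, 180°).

39.6 dB, -7.6°

At s = jω = j10:
zero (s+50): 50 + j10 → |·| = √(50²+10²) = √2600 ≈ 50.99, ∠ = arctan(10/50) ≈ 11.31°
zero (s+100): 100 + j10 → |·| = √(100²+10²) = √10100 ≈ 100.5, ∠ = arctan(10/100) ≈ 5.71°
pole (s+25): 25 + j10 → |·| = √(25²+10²) = √725 ≈ 26.926, ∠ = arctan(10/25) ≈ 21.80°
pole (s+200): 200 + j10 → |·| = √(200²+10²) = √40100 ≈ 200.25, ∠ = arctan(10/200) ≈ 2.86°
|T| = 100 · 5124.5 / 5391.9 ≈ 95.041
Gain = 20 log₁₀(95.041) ≈ 39.56 dB
∠T = 17.02° − 24.66° = -7.64°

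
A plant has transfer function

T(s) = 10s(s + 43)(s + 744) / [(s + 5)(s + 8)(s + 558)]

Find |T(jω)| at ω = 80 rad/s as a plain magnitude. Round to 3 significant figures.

15.0

At s = jω = j80:
zero (s+43): 43 + j80 → |·| = √(43²+80²) = √8249 ≈ 90.824, ∠ = arctan(80/43) ≈ 61.74°
zero (s+744): 744 + j80 → |·| = √(744²+80²) = √559936 ≈ 748.29, ∠ = arctan(80/744) ≈ 6.14°
zero at origin: s = j80 → |·| = 80, ∠ = 90.00°
pole (s+5): 5 + j80 → |·| = √(5²+80²) = √6425 ≈ 80.156, ∠ = arctan(80/5) ≈ 86.42°
pole (s+8): 8 + j80 → |·| = √(8²+80²) = √6464 ≈ 80.399, ∠ = arctan(80/8) ≈ 84.29°
pole (s+558): 558 + j80 → |·| = √(558²+80²) = √317764 ≈ 563.71, ∠ = arctan(80/558) ≈ 8.16°
|T| = 10 · 5.437e+06 / 3.6328e+06 ≈ 14.966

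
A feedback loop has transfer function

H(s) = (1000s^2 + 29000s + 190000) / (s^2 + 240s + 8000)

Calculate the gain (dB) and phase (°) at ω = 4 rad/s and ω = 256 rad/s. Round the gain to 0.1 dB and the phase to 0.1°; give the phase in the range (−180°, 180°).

Substitute s = j4:
Numerator: 1000(j4)^2 + 29000(j4) + 190000 = 174000 + j116000
Denominator: (j4)^2 + 240(j4) + 8000 = 7984 + j960
|N| = √(174000² + 116000²) ≈ 2.0912e+05, ∠N ≈ 33.69°
|D| = √(7984² + 960²) ≈ 8041.5, ∠D ≈ 6.86°
|H| = 2.0912e+05 / 8041.5 ≈ 26.005
Gain = 20 log₁₀(26.005) ≈ 28.30 dB
∠H = 33.69° − 6.86° = 26.83°

Substitute s = j256:
Numerator: 1000(j256)^2 + 29000(j256) + 190000 = -65346000 + j7424000
Denominator: (j256)^2 + 240(j256) + 8000 = -57536 + j61440
|N| = √(65346000² + 7424000²) ≈ 6.5766e+07, ∠N ≈ 173.52°
|D| = √(57536² + 61440²) ≈ 84174, ∠D ≈ 133.12°
|H| = 6.5766e+07 / 84174 ≈ 781.31
Gain = 20 log₁₀(781.31) ≈ 57.86 dB
∠H = 173.52° − 133.12° = 40.40°

ω = 4: 28.3 dB, 26.8°; ω = 256: 57.9 dB, 40.4°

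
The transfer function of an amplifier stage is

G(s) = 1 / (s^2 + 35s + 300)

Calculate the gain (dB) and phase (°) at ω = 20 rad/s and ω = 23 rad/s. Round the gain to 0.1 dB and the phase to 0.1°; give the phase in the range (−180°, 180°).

Substitute s = j20:
Numerator: 1 = 1 + j0
Denominator: (j20)^2 + 35(j20) + 300 = -100 + j700
|N| = √(1² + 0²) ≈ 1, ∠N ≈ 0.00°
|D| = √(100² + 700²) ≈ 707.11, ∠D ≈ 98.13°
|G| = 1 / 707.11 ≈ 0.0014142
Gain = 20 log₁₀(0.0014142) ≈ -56.99 dB
∠G = 0.00° − 98.13° = -98.13°

Substitute s = j23:
Numerator: 1 = 1 + j0
Denominator: (j23)^2 + 35(j23) + 300 = -229 + j805
|N| = √(1² + 0²) ≈ 1, ∠N ≈ 0.00°
|D| = √(229² + 805²) ≈ 836.94, ∠D ≈ 105.88°
|G| = 1 / 836.94 ≈ 0.0011948
Gain = 20 log₁₀(0.0011948) ≈ -58.45 dB
∠G = 0.00° − 105.88° = -105.88°

ω = 20: -57.0 dB, -98.1°; ω = 23: -58.5 dB, -105.9°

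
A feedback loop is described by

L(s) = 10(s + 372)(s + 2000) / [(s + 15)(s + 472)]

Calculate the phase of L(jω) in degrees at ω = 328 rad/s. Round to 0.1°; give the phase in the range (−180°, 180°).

-71.5°

At s = jω = j328:
zero (s+372): 372 + j328 → |·| = √(372²+328²) = √245968 ≈ 495.95, ∠ = arctan(328/372) ≈ 41.40°
zero (s+2000): 2000 + j328 → |·| = √(2000²+328²) = √4107584 ≈ 2026.7, ∠ = arctan(328/2000) ≈ 9.31°
pole (s+15): 15 + j328 → |·| = √(15²+328²) = √107809 ≈ 328.34, ∠ = arctan(328/15) ≈ 87.38°
pole (s+472): 472 + j328 → |·| = √(472²+328²) = √330368 ≈ 574.78, ∠ = arctan(328/472) ≈ 34.80°
∠L = 50.71° − 122.18° = -71.47°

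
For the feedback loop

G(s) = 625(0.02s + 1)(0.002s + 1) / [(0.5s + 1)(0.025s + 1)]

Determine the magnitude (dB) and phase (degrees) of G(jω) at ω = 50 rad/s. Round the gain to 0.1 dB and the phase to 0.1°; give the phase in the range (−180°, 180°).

At ω = 50 rad/s:
zero (1 + j50·0.02) = 1 + j1 → |·| ≈ 1.4142, ∠ ≈ 45.00°
zero (1 + j50·0.002) = 1 + j0.1 → |·| ≈ 1.005, ∠ ≈ 5.71°
pole (1 + j50·0.5) = 1 + j25 → |·| ≈ 25.02, ∠ ≈ 87.71°
pole (1 + j50·0.025) = 1 + j1.25 → |·| ≈ 1.6008, ∠ ≈ 51.34°
|G| = 625 · 1.4142 · 1.005 / (25.02 · 1.6008) ≈ 22.179
Gain = 20 log₁₀(22.179) ≈ 26.92 dB
∠G = (45.00° + 5.71°) − (87.71° + 51.34°) = -88.34°

26.9 dB, -88.3°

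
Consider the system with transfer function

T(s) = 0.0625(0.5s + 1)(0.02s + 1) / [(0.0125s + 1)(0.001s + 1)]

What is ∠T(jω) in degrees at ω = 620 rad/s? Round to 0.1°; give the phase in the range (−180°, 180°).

60.8°

At ω = 620 rad/s:
zero (1 + j620·0.5) = 1 + j310 → |·| ≈ 310, ∠ ≈ 89.82°
zero (1 + j620·0.02) = 1 + j12.4 → |·| ≈ 12.44, ∠ ≈ 85.39°
pole (1 + j620·0.0125) = 1 + j7.75 → |·| ≈ 7.8142, ∠ ≈ 82.65°
pole (1 + j620·0.001) = 1 + j0.62 → |·| ≈ 1.1766, ∠ ≈ 31.80°
∠T = (89.82° + 85.39°) − (82.65° + 31.80°) = 60.76°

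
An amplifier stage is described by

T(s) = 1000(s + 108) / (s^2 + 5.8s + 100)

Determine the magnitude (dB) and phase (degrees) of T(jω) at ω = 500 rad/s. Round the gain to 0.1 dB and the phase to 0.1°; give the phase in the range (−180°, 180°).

6.2 dB, -101.5°

At s = jω = j500:
zero (s+108): 108 + j500 → |·| = √(108²+500²) = √261664 ≈ 511.53, ∠ = arctan(500/108) ≈ 77.81°
quadratic: (j500)² + 5.8·j500 + 100 = -249900 + j2900 → |·| ≈ 2.4992e+05, ∠ ≈ 179.34°
|T| = 1000 · 511.53 / 2.4992e+05 ≈ 2.0468
Gain = 20 log₁₀(2.0468) ≈ 6.22 dB
∠T = 77.81° − 179.34° = -101.53°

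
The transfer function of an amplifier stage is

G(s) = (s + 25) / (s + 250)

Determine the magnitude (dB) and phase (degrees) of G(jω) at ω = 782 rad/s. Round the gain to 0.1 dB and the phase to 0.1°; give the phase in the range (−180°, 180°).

-0.4 dB, 15.9°

Substitute s = j782:
Numerator: (j782) + 25 = 25 + j782
Denominator: (j782) + 250 = 250 + j782
|N| = √(25² + 782²) ≈ 782.4, ∠N ≈ 88.17°
|D| = √(250² + 782²) ≈ 820.99, ∠D ≈ 72.27°
|G| = 782.4 / 820.99 ≈ 0.953
Gain = 20 log₁₀(0.953) ≈ -0.42 dB
∠G = 88.17° − 72.27° = 15.90°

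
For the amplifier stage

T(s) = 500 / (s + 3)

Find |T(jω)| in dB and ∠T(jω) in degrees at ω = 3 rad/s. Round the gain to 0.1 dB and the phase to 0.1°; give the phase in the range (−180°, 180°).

41.4 dB, -45.0°

Substitute s = j3:
Numerator: 500 = 500 + j0
Denominator: (j3) + 3 = 3 + j3
|N| = √(500² + 0²) ≈ 500, ∠N ≈ 0.00°
|D| = √(3² + 3²) ≈ 4.2426, ∠D ≈ 45.00°
|T| = 500 / 4.2426 ≈ 117.85
Gain = 20 log₁₀(117.85) ≈ 41.43 dB
∠T = 0.00° − 45.00° = -45.00°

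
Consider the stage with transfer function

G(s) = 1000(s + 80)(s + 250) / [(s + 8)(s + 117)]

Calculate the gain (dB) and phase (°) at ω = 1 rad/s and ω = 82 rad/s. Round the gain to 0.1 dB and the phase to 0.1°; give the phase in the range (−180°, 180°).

ω = 1: 86.5 dB, -6.7°; ω = 82: 68.2 dB, -55.6°

At s = jω = j1:
zero (s+80): 80 + j1 → |·| = √(80²+1²) = √6401 ≈ 80.006, ∠ = arctan(1/80) ≈ 0.72°
zero (s+250): 250 + j1 → |·| = √(250²+1²) = √62501 ≈ 250, ∠ = arctan(1/250) ≈ 0.23°
pole (s+8): 8 + j1 → |·| = √(8²+1²) = √65 ≈ 8.0623, ∠ = arctan(1/8) ≈ 7.13°
pole (s+117): 117 + j1 → |·| = √(117²+1²) = √13690 ≈ 117, ∠ = arctan(1/117) ≈ 0.49°
|G| = 1000 · 20002 / 943.29 ≈ 21205
Gain = 20 log₁₀(21205) ≈ 86.53 dB
∠G = 0.95° − 7.62° = -6.67°

At s = jω = j82:
zero (s+80): 80 + j82 → |·| = √(80²+82²) = √13124 ≈ 114.56, ∠ = arctan(82/80) ≈ 45.71°
zero (s+250): 250 + j82 → |·| = √(250²+82²) = √69224 ≈ 263.1, ∠ = arctan(82/250) ≈ 18.16°
pole (s+8): 8 + j82 → |·| = √(8²+82²) = √6788 ≈ 82.389, ∠ = arctan(82/8) ≈ 84.43°
pole (s+117): 117 + j82 → |·| = √(117²+82²) = √20413 ≈ 142.87, ∠ = arctan(82/117) ≈ 35.02°
|G| = 1000 · 30141 / 11771 ≈ 2560.6
Gain = 20 log₁₀(2560.6) ≈ 68.17 dB
∠G = 63.87° − 119.45° = -55.58°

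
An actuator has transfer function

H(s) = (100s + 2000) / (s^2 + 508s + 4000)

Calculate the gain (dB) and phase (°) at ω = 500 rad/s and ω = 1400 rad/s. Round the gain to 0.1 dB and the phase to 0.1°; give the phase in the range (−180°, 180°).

Substitute s = j500:
Numerator: 100(j500) + 2000 = 2000 + j50000
Denominator: (j500)^2 + 508(j500) + 4000 = -246000 + j254000
|N| = √(2000² + 50000²) ≈ 50040, ∠N ≈ 87.71°
|D| = √(246000² + 254000²) ≈ 3.536e+05, ∠D ≈ 134.08°
|H| = 50040 / 3.536e+05 ≈ 0.14152
Gain = 20 log₁₀(0.14152) ≈ -16.98 dB
∠H = 87.71° − 134.08° = -46.37°

Substitute s = j1400:
Numerator: 100(j1400) + 2000 = 2000 + j140000
Denominator: (j1400)^2 + 508(j1400) + 4000 = -1956000 + j711200
|N| = √(2000² + 140000²) ≈ 1.4001e+05, ∠N ≈ 89.18°
|D| = √(1956000² + 711200²) ≈ 2.0813e+06, ∠D ≈ 160.02°
|H| = 1.4001e+05 / 2.0813e+06 ≈ 0.06727
Gain = 20 log₁₀(0.06727) ≈ -23.44 dB
∠H = 89.18° − 160.02° = -70.84°

ω = 500: -17.0 dB, -46.4°; ω = 1400: -23.4 dB, -70.8°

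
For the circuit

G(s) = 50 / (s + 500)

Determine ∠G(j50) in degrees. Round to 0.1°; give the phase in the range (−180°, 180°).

Substitute s = j50:
Numerator: 50 = 50 + j0
Denominator: (j50) + 500 = 500 + j50
|N| = √(50² + 0²) ≈ 50, ∠N ≈ 0.00°
|D| = √(500² + 50²) ≈ 502.49, ∠D ≈ 5.71°
∠G = 0.00° − 5.71° = -5.71°

-5.7°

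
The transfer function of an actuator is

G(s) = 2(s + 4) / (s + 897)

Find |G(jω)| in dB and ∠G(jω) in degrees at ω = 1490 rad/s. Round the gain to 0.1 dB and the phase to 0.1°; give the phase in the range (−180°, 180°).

4.7 dB, 30.9°

At s = jω = j1490:
zero (s+4): 4 + j1490 → |·| = √(4²+1490²) = √2220116 ≈ 1490, ∠ = arctan(1490/4) ≈ 89.85°
pole (s+897): 897 + j1490 → |·| = √(897²+1490²) = √3024709 ≈ 1739.2, ∠ = arctan(1490/897) ≈ 58.95°
|G| = 2 · 1490 / 1739.2 ≈ 1.7134
Gain = 20 log₁₀(1.7134) ≈ 4.68 dB
∠G = 89.85° − 58.95° = 30.90°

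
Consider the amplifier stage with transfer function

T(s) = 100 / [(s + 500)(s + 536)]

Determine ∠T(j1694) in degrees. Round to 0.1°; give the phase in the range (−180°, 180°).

At s = jω = j1694:
pole (s+500): 500 + j1694 → |·| = √(500²+1694²) = √3119636 ≈ 1766.2, ∠ = arctan(1694/500) ≈ 73.56°
pole (s+536): 536 + j1694 → |·| = √(536²+1694²) = √3156932 ≈ 1776.8, ∠ = arctan(1694/536) ≈ 72.44°
∠T = 0.00° − 146.00° = -146.00°

-146.0°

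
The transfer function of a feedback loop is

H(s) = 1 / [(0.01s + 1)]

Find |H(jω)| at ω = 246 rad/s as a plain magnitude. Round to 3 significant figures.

At ω = 246 rad/s:
pole (1 + j246·0.01) = 1 + j2.46 → |·| ≈ 2.6555, ∠ ≈ 67.88°
|H| = 1 · 1 / (2.6555) ≈ 0.37658

0.377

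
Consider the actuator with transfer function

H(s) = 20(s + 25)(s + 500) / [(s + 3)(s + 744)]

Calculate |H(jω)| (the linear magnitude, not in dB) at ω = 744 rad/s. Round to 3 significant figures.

17.0

At s = jω = j744:
zero (s+25): 25 + j744 → |·| = √(25²+744²) = √554161 ≈ 744.42, ∠ = arctan(744/25) ≈ 88.08°
zero (s+500): 500 + j744 → |·| = √(500²+744²) = √803536 ≈ 896.4, ∠ = arctan(744/500) ≈ 56.10°
pole (s+3): 3 + j744 → |·| = √(3²+744²) = √553545 ≈ 744.01, ∠ = arctan(744/3) ≈ 89.77°
pole (s+744): 744 + j744 → |·| = √(744²+744²) = √1107072 ≈ 1052.2, ∠ = arctan(744/744) ≈ 45.00°
|H| = 20 · 6.673e+05 / 7.8285e+05 ≈ 17.048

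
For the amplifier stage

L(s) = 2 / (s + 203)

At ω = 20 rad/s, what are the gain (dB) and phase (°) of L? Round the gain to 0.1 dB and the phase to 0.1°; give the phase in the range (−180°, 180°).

Substitute s = j20:
Numerator: 2 = 2 + j0
Denominator: (j20) + 203 = 203 + j20
|N| = √(2² + 0²) ≈ 2, ∠N ≈ 0.00°
|D| = √(203² + 20²) ≈ 203.98, ∠D ≈ 5.63°
|L| = 2 / 203.98 ≈ 0.0098049
Gain = 20 log₁₀(0.0098049) ≈ -40.17 dB
∠L = 0.00° − 5.63° = -5.63°

-40.2 dB, -5.6°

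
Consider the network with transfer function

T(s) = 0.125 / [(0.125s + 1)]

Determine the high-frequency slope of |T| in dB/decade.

-20 dB/decade

Each pole contributes −20 dB/decade at high frequency; each zero contributes +20 dB/decade.
Net: 0 zero(s) − 1 pole(s) → -20 dB/decade.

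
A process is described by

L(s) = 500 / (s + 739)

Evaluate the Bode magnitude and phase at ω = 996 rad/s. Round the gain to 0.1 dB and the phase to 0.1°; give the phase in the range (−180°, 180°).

-7.9 dB, -53.4°

At s = jω = j996:
pole (s+739): 739 + j996 → |·| = √(739²+996²) = √1538137 ≈ 1240.2, ∠ = arctan(996/739) ≈ 53.43°
|L| = 500 / 1240.2 ≈ 0.40316
Gain = 20 log₁₀(0.40316) ≈ -7.89 dB
∠L = 0.00° − 53.43° = -53.43°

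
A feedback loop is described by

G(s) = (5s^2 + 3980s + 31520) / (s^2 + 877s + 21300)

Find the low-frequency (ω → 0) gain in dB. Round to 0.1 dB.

3.4 dB

G(0) = 31520 / 21300 ≈ 1.4798
20 log₁₀(1.4798) ≈ 3.40 dB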